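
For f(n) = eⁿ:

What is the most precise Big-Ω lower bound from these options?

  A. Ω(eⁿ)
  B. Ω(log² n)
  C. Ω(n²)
A

f(n) = eⁿ is Ω(eⁿ).
All listed options are valid Big-Ω bounds (lower bounds),
but Ω(eⁿ) is the tightest (largest valid bound).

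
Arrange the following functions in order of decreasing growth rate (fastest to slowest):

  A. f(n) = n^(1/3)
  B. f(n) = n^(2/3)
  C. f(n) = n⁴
C > B > A

Comparing growth rates:
C = n⁴ is O(n⁴)
B = n^(2/3) is O(n^(2/3))
A = n^(1/3) is O(n^(1/3))

Therefore, the order from fastest to slowest is: C > B > A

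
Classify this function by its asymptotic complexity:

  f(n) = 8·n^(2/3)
O(n^(2/3))

The dominant term in 8·n^(2/3) is 8·n^(2/3), which is Θ(n^(2/3)).
Constants are absorbed, so the tightest bound is O(n^(2/3)).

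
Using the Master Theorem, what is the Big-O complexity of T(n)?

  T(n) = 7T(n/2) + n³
Θ(n³)

Master Theorem: a = 7, b = 2, f(n) = n³.
Compute the critical exponent d = log₂(7) = 2.807.
Compare f(n) = Θ(n³) against n^d:
  k = 3 > d = 2.807, so f(n) = Ω(n^(d+ε)) — Case 3.
  Regularity: a·(n/b)^3/n^3 = a/b^3 = 7/8 < 1 ✓.
  The top-level work dominates: T(n) = Θ(f(n)) = Θ(n³).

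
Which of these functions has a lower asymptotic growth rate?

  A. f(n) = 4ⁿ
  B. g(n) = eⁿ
B

f(n) = 4ⁿ is O(4ⁿ), while g(n) = eⁿ is O(eⁿ).
Since O(eⁿ) grows slower than O(4ⁿ), g(n) is dominated.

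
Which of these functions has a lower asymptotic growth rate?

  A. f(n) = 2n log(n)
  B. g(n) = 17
B

f(n) = 2n log(n) is O(n log n), while g(n) = 17 is O(1).
Since O(1) grows slower than O(n log n), g(n) is dominated.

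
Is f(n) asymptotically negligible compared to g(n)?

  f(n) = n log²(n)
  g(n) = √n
False

f(n) = n log²(n) is O(n log² n), and g(n) = √n is O(√n).
Since O(n log² n) grows faster than or equal to O(√n), f(n) = o(g(n)) is false.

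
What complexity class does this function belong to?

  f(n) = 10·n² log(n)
O(n² log n)

The dominant term in 10·n² log(n) is 10·n² log(n), which is Θ(n² log n).
Constants are absorbed, so the tightest bound is O(n² log n).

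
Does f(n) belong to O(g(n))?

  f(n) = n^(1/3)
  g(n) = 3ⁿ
True

f(n) = n^(1/3) is O(n^(1/3)), and g(n) = 3ⁿ is O(3ⁿ).
Since O(n^(1/3)) ⊆ O(3ⁿ) (f grows no faster than g), f(n) = O(g(n)) is true.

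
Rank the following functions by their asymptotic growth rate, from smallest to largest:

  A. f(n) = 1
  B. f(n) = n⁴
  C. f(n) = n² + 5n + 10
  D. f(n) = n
A < D < C < B

Comparing growth rates:
A = 1 is O(1)
D = n is O(n)
C = n² + 5n + 10 is O(n²)
B = n⁴ is O(n⁴)

Therefore, the order from slowest to fastest is: A < D < C < B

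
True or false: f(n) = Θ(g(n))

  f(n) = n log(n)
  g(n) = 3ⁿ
False

f(n) = n log(n) is O(n log n), and g(n) = 3ⁿ is O(3ⁿ).
Since they have different growth rates, f(n) = Θ(g(n)) is false.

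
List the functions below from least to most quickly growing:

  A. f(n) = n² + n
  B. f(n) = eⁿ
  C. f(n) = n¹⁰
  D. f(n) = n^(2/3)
D < A < C < B

Comparing growth rates:
D = n^(2/3) is O(n^(2/3))
A = n² + n is O(n²)
C = n¹⁰ is O(n¹⁰)
B = eⁿ is O(eⁿ)

Therefore, the order from slowest to fastest is: D < A < C < B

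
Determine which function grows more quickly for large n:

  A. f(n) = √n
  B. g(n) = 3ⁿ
B

f(n) = √n is O(√n), while g(n) = 3ⁿ is O(3ⁿ).
Since O(3ⁿ) grows faster than O(√n), g(n) dominates.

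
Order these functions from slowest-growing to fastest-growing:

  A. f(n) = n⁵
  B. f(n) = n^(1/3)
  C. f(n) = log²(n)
C < B < A

Comparing growth rates:
C = log²(n) is O(log² n)
B = n^(1/3) is O(n^(1/3))
A = n⁵ is O(n⁵)

Therefore, the order from slowest to fastest is: C < B < A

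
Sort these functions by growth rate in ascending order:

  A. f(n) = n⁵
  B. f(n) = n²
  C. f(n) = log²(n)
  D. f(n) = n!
C < B < A < D

Comparing growth rates:
C = log²(n) is O(log² n)
B = n² is O(n²)
A = n⁵ is O(n⁵)
D = n! is O(n!)

Therefore, the order from slowest to fastest is: C < B < A < D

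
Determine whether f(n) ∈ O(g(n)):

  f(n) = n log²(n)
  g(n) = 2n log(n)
False

f(n) = n log²(n) is O(n log² n), and g(n) = 2n log(n) is O(n log n).
Since O(n log² n) grows faster than O(n log n), f(n) = O(g(n)) is false.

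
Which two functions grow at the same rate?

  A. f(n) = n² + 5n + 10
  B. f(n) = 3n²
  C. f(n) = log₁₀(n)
A and B

Examining each function:
  A. n² + 5n + 10 is O(n²)
  B. 3n² is O(n²)
  C. log₁₀(n) is O(log n)

Functions A and B both have the same complexity class.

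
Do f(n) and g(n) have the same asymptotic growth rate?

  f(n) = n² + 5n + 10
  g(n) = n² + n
True

f(n) = n² + 5n + 10 and g(n) = n² + n are both O(n²).
Since they have the same asymptotic growth rate, f(n) = Θ(g(n)) is true.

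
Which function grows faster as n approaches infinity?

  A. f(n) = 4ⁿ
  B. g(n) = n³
A

f(n) = 4ⁿ is O(4ⁿ), while g(n) = n³ is O(n³).
Since O(4ⁿ) grows faster than O(n³), f(n) dominates.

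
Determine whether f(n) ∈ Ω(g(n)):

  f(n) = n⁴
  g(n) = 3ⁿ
False

f(n) = n⁴ is O(n⁴), and g(n) = 3ⁿ is O(3ⁿ).
Since O(n⁴) grows slower than O(3ⁿ), f(n) = Ω(g(n)) is false.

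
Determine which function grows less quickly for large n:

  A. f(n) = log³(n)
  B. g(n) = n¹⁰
A

f(n) = log³(n) is O(log³ n), while g(n) = n¹⁰ is O(n¹⁰).
Since O(log³ n) grows slower than O(n¹⁰), f(n) is dominated.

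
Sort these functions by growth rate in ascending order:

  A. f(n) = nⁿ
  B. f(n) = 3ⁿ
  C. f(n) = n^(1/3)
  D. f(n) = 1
D < C < B < A

Comparing growth rates:
D = 1 is O(1)
C = n^(1/3) is O(n^(1/3))
B = 3ⁿ is O(3ⁿ)
A = nⁿ is O(nⁿ)

Therefore, the order from slowest to fastest is: D < C < B < A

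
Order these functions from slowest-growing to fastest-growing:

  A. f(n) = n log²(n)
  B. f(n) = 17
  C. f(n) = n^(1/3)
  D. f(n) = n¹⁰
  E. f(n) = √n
B < C < E < A < D

Comparing growth rates:
B = 17 is O(1)
C = n^(1/3) is O(n^(1/3))
E = √n is O(√n)
A = n log²(n) is O(n log² n)
D = n¹⁰ is O(n¹⁰)

Therefore, the order from slowest to fastest is: B < C < E < A < D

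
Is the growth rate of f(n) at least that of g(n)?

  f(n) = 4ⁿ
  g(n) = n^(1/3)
True

f(n) = 4ⁿ is O(4ⁿ), and g(n) = n^(1/3) is O(n^(1/3)).
Since O(4ⁿ) grows at least as fast as O(n^(1/3)), f(n) = Ω(g(n)) is true.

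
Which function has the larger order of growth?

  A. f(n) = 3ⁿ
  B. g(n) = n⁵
A

f(n) = 3ⁿ is O(3ⁿ), while g(n) = n⁵ is O(n⁵).
Since O(3ⁿ) grows faster than O(n⁵), f(n) dominates.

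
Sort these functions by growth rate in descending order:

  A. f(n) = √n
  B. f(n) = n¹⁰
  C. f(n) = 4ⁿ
C > B > A

Comparing growth rates:
C = 4ⁿ is O(4ⁿ)
B = n¹⁰ is O(n¹⁰)
A = √n is O(√n)

Therefore, the order from fastest to slowest is: C > B > A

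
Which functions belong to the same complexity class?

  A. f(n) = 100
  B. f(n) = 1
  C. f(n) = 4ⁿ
A and B

Examining each function:
  A. 100 is O(1)
  B. 1 is O(1)
  C. 4ⁿ is O(4ⁿ)

Functions A and B both have the same complexity class.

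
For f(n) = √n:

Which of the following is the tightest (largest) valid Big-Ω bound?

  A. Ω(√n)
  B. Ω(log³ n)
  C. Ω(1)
A

f(n) = √n is Ω(√n).
All listed options are valid Big-Ω bounds (lower bounds),
but Ω(√n) is the tightest (largest valid bound).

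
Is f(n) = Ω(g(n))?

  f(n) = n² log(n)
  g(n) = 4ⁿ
False

f(n) = n² log(n) is O(n² log n), and g(n) = 4ⁿ is O(4ⁿ).
Since O(n² log n) grows slower than O(4ⁿ), f(n) = Ω(g(n)) is false.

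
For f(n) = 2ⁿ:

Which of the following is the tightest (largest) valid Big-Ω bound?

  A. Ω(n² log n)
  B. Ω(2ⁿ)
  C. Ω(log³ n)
B

f(n) = 2ⁿ is Ω(2ⁿ).
All listed options are valid Big-Ω bounds (lower bounds),
but Ω(2ⁿ) is the tightest (largest valid bound).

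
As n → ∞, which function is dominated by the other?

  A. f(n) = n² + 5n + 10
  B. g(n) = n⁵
A

f(n) = n² + 5n + 10 is O(n²), while g(n) = n⁵ is O(n⁵).
Since O(n²) grows slower than O(n⁵), f(n) is dominated.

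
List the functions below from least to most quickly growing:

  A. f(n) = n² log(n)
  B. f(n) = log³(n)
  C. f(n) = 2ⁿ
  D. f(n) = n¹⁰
B < A < D < C

Comparing growth rates:
B = log³(n) is O(log³ n)
A = n² log(n) is O(n² log n)
D = n¹⁰ is O(n¹⁰)
C = 2ⁿ is O(2ⁿ)

Therefore, the order from slowest to fastest is: B < A < D < C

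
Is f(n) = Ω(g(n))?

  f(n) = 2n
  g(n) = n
True

f(n) = 2n and g(n) = n are both O(n).
Big-Ω permits equal growth rates (f ≥ c·g for some c > 0), so f(n) = Ω(g(n)) is true.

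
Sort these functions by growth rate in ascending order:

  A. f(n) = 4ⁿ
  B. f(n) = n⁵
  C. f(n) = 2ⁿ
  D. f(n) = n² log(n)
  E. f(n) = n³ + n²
D < E < B < C < A

Comparing growth rates:
D = n² log(n) is O(n² log n)
E = n³ + n² is O(n³)
B = n⁵ is O(n⁵)
C = 2ⁿ is O(2ⁿ)
A = 4ⁿ is O(4ⁿ)

Therefore, the order from slowest to fastest is: D < E < B < C < A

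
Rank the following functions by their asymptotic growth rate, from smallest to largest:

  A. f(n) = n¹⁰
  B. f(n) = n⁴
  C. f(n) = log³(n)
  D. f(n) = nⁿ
C < B < A < D

Comparing growth rates:
C = log³(n) is O(log³ n)
B = n⁴ is O(n⁴)
A = n¹⁰ is O(n¹⁰)
D = nⁿ is O(nⁿ)

Therefore, the order from slowest to fastest is: C < B < A < D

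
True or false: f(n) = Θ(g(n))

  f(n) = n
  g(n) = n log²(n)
False

f(n) = n is O(n), and g(n) = n log²(n) is O(n log² n).
Since they have different growth rates, f(n) = Θ(g(n)) is false.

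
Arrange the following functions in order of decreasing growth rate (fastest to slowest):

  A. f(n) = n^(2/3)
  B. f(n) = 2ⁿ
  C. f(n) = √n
B > A > C

Comparing growth rates:
B = 2ⁿ is O(2ⁿ)
A = n^(2/3) is O(n^(2/3))
C = √n is O(√n)

Therefore, the order from fastest to slowest is: B > A > C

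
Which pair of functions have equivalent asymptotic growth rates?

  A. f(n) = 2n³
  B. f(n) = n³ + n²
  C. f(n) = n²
A and B

Examining each function:
  A. 2n³ is O(n³)
  B. n³ + n² is O(n³)
  C. n² is O(n²)

Functions A and B both have the same complexity class.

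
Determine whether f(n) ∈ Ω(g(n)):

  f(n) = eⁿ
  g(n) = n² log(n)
True

f(n) = eⁿ is O(eⁿ), and g(n) = n² log(n) is O(n² log n).
Since O(eⁿ) grows at least as fast as O(n² log n), f(n) = Ω(g(n)) is true.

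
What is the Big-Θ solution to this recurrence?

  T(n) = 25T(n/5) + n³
Θ(n³)

Master Theorem: a = 25, b = 5, f(n) = n³.
Compute the critical exponent d = log₅(25) = 2.
Compare f(n) = Θ(n³) against n^d:
  k = 3 > d = 2, so f(n) = Ω(n^(d+ε)) — Case 3.
  Regularity: a·(n/b)^3/n^3 = a/b^3 = 25/125 < 1 ✓.
  The top-level work dominates: T(n) = Θ(f(n)) = Θ(n³).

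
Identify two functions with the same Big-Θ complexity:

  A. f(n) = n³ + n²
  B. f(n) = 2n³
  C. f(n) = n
A and B

Examining each function:
  A. n³ + n² is O(n³)
  B. 2n³ is O(n³)
  C. n is O(n)

Functions A and B both have the same complexity class.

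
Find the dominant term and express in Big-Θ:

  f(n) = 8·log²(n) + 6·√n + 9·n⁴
Θ(n⁴)

Order the terms by growth rate: 8·log²(n) ≺ 6·√n ≺ 9·n⁴.
The fastest-growing term 9·n⁴ dominates as n → ∞; dropping its constant factor gives Θ(n⁴).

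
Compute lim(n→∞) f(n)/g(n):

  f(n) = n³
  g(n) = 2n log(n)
∞

Since n³ (O(n³)) grows faster than 2n log(n) (O(n log n)),
the ratio f(n)/g(n) → ∞ as n → ∞.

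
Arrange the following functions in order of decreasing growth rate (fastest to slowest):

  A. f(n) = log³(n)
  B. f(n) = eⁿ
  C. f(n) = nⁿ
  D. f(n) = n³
C > B > D > A

Comparing growth rates:
C = nⁿ is O(nⁿ)
B = eⁿ is O(eⁿ)
D = n³ is O(n³)
A = log³(n) is O(log³ n)

Therefore, the order from fastest to slowest is: C > B > D > A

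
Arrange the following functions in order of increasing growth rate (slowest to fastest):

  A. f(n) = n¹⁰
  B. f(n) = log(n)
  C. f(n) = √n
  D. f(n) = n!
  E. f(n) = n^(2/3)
B < C < E < A < D

Comparing growth rates:
B = log(n) is O(log n)
C = √n is O(√n)
E = n^(2/3) is O(n^(2/3))
A = n¹⁰ is O(n¹⁰)
D = n! is O(n!)

Therefore, the order from slowest to fastest is: B < C < E < A < D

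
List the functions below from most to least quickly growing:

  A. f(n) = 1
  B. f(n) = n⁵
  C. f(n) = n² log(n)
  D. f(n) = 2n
B > C > D > A

Comparing growth rates:
B = n⁵ is O(n⁵)
C = n² log(n) is O(n² log n)
D = 2n is O(n)
A = 1 is O(1)

Therefore, the order from fastest to slowest is: B > C > D > A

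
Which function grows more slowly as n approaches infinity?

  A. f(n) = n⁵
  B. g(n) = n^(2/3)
B

f(n) = n⁵ is O(n⁵), while g(n) = n^(2/3) is O(n^(2/3)).
Since O(n^(2/3)) grows slower than O(n⁵), g(n) is dominated.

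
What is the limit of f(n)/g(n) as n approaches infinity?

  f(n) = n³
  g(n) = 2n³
1/2

Since n³ and 2n³ have the same growth rate (O(n³)),
the ratio converges to a constant: 1/2.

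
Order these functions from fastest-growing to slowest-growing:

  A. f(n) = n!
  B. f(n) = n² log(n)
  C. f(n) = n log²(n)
A > B > C

Comparing growth rates:
A = n! is O(n!)
B = n² log(n) is O(n² log n)
C = n log²(n) is O(n log² n)

Therefore, the order from fastest to slowest is: A > B > C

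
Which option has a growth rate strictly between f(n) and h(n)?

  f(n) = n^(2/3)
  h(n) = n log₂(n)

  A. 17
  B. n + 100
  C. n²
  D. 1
B

We need g(n) with n^(2/3) = o(g(n)) and g(n) = o(n log₂(n)), i.e. O(n^(2/3)) ≺ g ≺ O(n log n).
Check each option:
  A. 17 — O(1) does not grow strictly faster than f(n)
  B. n + 100 — O(n) is strictly between O(n^(2/3)) and O(n log n) ✓
  C. n² — O(n²) does not grow strictly slower than h(n)
  D. 1 — O(1) does not grow strictly faster than f(n)

Only option B (n + 100) lies strictly between.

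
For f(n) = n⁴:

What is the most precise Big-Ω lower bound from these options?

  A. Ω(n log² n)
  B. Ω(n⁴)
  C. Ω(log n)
B

f(n) = n⁴ is Ω(n⁴).
All listed options are valid Big-Ω bounds (lower bounds),
but Ω(n⁴) is the tightest (largest valid bound).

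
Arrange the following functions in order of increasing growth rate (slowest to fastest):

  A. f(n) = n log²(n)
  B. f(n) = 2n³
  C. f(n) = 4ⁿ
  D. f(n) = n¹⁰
A < B < D < C

Comparing growth rates:
A = n log²(n) is O(n log² n)
B = 2n³ is O(n³)
D = n¹⁰ is O(n¹⁰)
C = 4ⁿ is O(4ⁿ)

Therefore, the order from slowest to fastest is: A < B < D < C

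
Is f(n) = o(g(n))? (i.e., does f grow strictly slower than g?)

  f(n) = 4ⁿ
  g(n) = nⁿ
True

f(n) = 4ⁿ is O(4ⁿ), and g(n) = nⁿ is O(nⁿ).
Since O(4ⁿ) grows strictly slower than O(nⁿ), f(n) = o(g(n)) is true.
This means lim(n→∞) f(n)/g(n) = 0.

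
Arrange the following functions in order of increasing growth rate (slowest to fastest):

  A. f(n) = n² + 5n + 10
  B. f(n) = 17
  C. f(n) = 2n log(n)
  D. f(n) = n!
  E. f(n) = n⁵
B < C < A < E < D

Comparing growth rates:
B = 17 is O(1)
C = 2n log(n) is O(n log n)
A = n² + 5n + 10 is O(n²)
E = n⁵ is O(n⁵)
D = n! is O(n!)

Therefore, the order from slowest to fastest is: B < C < A < E < D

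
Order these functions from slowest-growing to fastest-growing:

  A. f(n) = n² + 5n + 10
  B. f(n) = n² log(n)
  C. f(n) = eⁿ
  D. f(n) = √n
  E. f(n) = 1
E < D < A < B < C

Comparing growth rates:
E = 1 is O(1)
D = √n is O(√n)
A = n² + 5n + 10 is O(n²)
B = n² log(n) is O(n² log n)
C = eⁿ is O(eⁿ)

Therefore, the order from slowest to fastest is: E < D < A < B < C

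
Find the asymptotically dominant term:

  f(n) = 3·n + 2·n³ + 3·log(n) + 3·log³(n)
2·n³

Looking at each term:
  - 3·n is O(n)
  - 2·n³ is O(n³)
  - 3·log(n) is O(log n)
  - 3·log³(n) is O(log³ n)

The term 2·n³ (O(n³)) grows fastest and dominates all others.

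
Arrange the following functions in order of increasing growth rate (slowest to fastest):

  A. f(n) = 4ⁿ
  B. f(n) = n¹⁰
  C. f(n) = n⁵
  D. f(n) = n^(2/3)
D < C < B < A

Comparing growth rates:
D = n^(2/3) is O(n^(2/3))
C = n⁵ is O(n⁵)
B = n¹⁰ is O(n¹⁰)
A = 4ⁿ is O(4ⁿ)

Therefore, the order from slowest to fastest is: D < C < B < A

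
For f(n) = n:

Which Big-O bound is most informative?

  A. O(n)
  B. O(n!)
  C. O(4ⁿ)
A

f(n) = n is O(n).
All listed options are valid Big-O bounds (upper bounds),
but O(n) is the tightest (smallest valid bound).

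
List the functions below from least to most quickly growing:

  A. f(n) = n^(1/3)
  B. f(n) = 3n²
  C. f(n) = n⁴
A < B < C

Comparing growth rates:
A = n^(1/3) is O(n^(1/3))
B = 3n² is O(n²)
C = n⁴ is O(n⁴)

Therefore, the order from slowest to fastest is: A < B < C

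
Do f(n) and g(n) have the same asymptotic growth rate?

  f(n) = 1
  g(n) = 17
True

f(n) = 1 and g(n) = 17 are both O(1).
Since they have the same asymptotic growth rate, f(n) = Θ(g(n)) is true.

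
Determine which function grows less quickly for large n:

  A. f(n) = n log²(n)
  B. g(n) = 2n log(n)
B

f(n) = n log²(n) is O(n log² n), while g(n) = 2n log(n) is O(n log n).
Since O(n log n) grows slower than O(n log² n), g(n) is dominated.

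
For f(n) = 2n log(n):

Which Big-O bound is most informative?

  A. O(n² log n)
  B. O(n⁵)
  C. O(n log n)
C

f(n) = 2n log(n) is O(n log n).
All listed options are valid Big-O bounds (upper bounds),
but O(n log n) is the tightest (smallest valid bound).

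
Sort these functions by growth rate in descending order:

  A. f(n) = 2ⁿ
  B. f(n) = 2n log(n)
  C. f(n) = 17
A > B > C

Comparing growth rates:
A = 2ⁿ is O(2ⁿ)
B = 2n log(n) is O(n log n)
C = 17 is O(1)

Therefore, the order from fastest to slowest is: A > B > C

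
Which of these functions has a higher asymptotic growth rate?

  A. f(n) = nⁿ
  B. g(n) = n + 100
A

f(n) = nⁿ is O(nⁿ), while g(n) = n + 100 is O(n).
Since O(nⁿ) grows faster than O(n), f(n) dominates.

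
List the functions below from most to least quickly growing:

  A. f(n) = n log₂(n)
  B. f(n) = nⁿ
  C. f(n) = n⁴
B > C > A

Comparing growth rates:
B = nⁿ is O(nⁿ)
C = n⁴ is O(n⁴)
A = n log₂(n) is O(n log n)

Therefore, the order from fastest to slowest is: B > C > A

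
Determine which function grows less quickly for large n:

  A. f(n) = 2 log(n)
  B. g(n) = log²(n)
A

f(n) = 2 log(n) is O(log n), while g(n) = log²(n) is O(log² n).
Since O(log n) grows slower than O(log² n), f(n) is dominated.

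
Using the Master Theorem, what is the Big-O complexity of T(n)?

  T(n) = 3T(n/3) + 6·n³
Θ(n³)

Master Theorem: a = 3, b = 3, f(n) = 6·n³.
Compute the critical exponent d = log₃(3) = 1.
Compare f(n) = Θ(n³) against n^d:
  k = 3 > d = 1, so f(n) = Ω(n^(d+ε)) — Case 3.
  Regularity: a·(n/b)^3/n^3 = a/b^3 = 3/27 < 1 ✓.
  The top-level work dominates: T(n) = Θ(f(n)) = Θ(n³).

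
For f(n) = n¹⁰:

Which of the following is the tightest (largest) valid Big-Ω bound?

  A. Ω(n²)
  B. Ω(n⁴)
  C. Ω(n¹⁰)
C

f(n) = n¹⁰ is Ω(n¹⁰).
All listed options are valid Big-Ω bounds (lower bounds),
but Ω(n¹⁰) is the tightest (largest valid bound).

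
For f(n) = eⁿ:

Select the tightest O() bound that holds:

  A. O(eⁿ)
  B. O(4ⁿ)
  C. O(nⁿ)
A

f(n) = eⁿ is O(eⁿ).
All listed options are valid Big-O bounds (upper bounds),
but O(eⁿ) is the tightest (smallest valid bound).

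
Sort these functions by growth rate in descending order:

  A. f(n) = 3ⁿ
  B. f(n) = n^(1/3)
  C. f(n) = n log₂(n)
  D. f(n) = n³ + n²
A > D > C > B

Comparing growth rates:
A = 3ⁿ is O(3ⁿ)
D = n³ + n² is O(n³)
C = n log₂(n) is O(n log n)
B = n^(1/3) is O(n^(1/3))

Therefore, the order from fastest to slowest is: A > D > C > B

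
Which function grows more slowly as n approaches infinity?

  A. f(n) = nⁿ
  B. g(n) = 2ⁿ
B

f(n) = nⁿ is O(nⁿ), while g(n) = 2ⁿ is O(2ⁿ).
Since O(2ⁿ) grows slower than O(nⁿ), g(n) is dominated.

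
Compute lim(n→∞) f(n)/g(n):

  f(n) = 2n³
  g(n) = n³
2

Since 2n³ and n³ have the same growth rate (O(n³)),
the ratio converges to a constant: 2.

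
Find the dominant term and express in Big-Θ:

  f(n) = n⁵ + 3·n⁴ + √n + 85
Θ(n⁵)

Order the terms by growth rate: 85 ≺ √n ≺ 3·n⁴ ≺ n⁵.
The fastest-growing term n⁵ dominates as n → ∞; dropping its constant factor gives Θ(n⁵).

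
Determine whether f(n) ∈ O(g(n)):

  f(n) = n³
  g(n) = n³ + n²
True

f(n) = n³ and g(n) = n³ + n² are both O(n³).
Big-O permits equal growth rates (f ≤ c·g for some c), so f(n) = O(g(n)) is true.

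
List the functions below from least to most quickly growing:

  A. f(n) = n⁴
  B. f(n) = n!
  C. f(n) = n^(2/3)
C < A < B

Comparing growth rates:
C = n^(2/3) is O(n^(2/3))
A = n⁴ is O(n⁴)
B = n! is O(n!)

Therefore, the order from slowest to fastest is: C < A < B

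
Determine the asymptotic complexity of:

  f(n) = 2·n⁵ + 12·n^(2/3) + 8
O(n⁵)

The dominant term in 2·n⁵ + 12·n^(2/3) + 8 is 2·n⁵, which is Θ(n⁵).
Lower-order terms (12·n^(2/3), 8) are asymptotically negligible.
Constants are absorbed, so the tightest bound is O(n⁵).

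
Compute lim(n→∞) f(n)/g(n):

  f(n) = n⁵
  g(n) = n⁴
∞

Since n⁵ (O(n⁵)) grows faster than n⁴ (O(n⁴)),
the ratio f(n)/g(n) → ∞ as n → ∞.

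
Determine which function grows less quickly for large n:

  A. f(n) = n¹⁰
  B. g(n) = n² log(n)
B

f(n) = n¹⁰ is O(n¹⁰), while g(n) = n² log(n) is O(n² log n).
Since O(n² log n) grows slower than O(n¹⁰), g(n) is dominated.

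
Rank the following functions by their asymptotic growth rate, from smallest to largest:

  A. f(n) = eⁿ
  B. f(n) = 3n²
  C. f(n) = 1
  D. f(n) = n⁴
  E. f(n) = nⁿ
C < B < D < A < E

Comparing growth rates:
C = 1 is O(1)
B = 3n² is O(n²)
D = n⁴ is O(n⁴)
A = eⁿ is O(eⁿ)
E = nⁿ is O(nⁿ)

Therefore, the order from slowest to fastest is: C < B < D < A < E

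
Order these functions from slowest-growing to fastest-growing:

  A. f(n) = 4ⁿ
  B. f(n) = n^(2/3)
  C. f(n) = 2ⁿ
B < C < A

Comparing growth rates:
B = n^(2/3) is O(n^(2/3))
C = 2ⁿ is O(2ⁿ)
A = 4ⁿ is O(4ⁿ)

Therefore, the order from slowest to fastest is: B < C < A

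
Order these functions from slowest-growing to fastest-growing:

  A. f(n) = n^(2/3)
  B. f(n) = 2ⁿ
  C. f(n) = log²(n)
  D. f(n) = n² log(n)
C < A < D < B

Comparing growth rates:
C = log²(n) is O(log² n)
A = n^(2/3) is O(n^(2/3))
D = n² log(n) is O(n² log n)
B = 2ⁿ is O(2ⁿ)

Therefore, the order from slowest to fastest is: C < A < D < B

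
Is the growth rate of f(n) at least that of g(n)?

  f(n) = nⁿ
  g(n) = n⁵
True

f(n) = nⁿ is O(nⁿ), and g(n) = n⁵ is O(n⁵).
Since O(nⁿ) grows at least as fast as O(n⁵), f(n) = Ω(g(n)) is true.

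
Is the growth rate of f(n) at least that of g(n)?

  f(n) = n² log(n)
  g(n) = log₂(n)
True

f(n) = n² log(n) is O(n² log n), and g(n) = log₂(n) is O(log n).
Since O(n² log n) grows at least as fast as O(log n), f(n) = Ω(g(n)) is true.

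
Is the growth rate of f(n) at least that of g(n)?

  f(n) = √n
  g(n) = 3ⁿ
False

f(n) = √n is O(√n), and g(n) = 3ⁿ is O(3ⁿ).
Since O(√n) grows slower than O(3ⁿ), f(n) = Ω(g(n)) is false.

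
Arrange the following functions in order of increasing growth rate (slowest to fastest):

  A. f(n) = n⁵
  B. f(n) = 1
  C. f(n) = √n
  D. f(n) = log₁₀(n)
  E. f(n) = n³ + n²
B < D < C < E < A

Comparing growth rates:
B = 1 is O(1)
D = log₁₀(n) is O(log n)
C = √n is O(√n)
E = n³ + n² is O(n³)
A = n⁵ is O(n⁵)

Therefore, the order from slowest to fastest is: B < D < C < E < A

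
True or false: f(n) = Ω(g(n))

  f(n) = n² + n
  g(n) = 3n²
True

f(n) = n² + n and g(n) = 3n² are both O(n²).
Big-Ω permits equal growth rates (f ≥ c·g for some c > 0), so f(n) = Ω(g(n)) is true.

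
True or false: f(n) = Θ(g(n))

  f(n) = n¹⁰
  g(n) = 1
False

f(n) = n¹⁰ is O(n¹⁰), and g(n) = 1 is O(1).
Since they have different growth rates, f(n) = Θ(g(n)) is false.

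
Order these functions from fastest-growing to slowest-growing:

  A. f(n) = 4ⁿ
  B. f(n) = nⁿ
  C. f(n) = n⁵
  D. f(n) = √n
B > A > C > D

Comparing growth rates:
B = nⁿ is O(nⁿ)
A = 4ⁿ is O(4ⁿ)
C = n⁵ is O(n⁵)
D = √n is O(√n)

Therefore, the order from fastest to slowest is: B > A > C > D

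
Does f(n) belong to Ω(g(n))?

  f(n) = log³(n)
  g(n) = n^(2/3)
False

f(n) = log³(n) is O(log³ n), and g(n) = n^(2/3) is O(n^(2/3)).
Since O(log³ n) grows slower than O(n^(2/3)), f(n) = Ω(g(n)) is false.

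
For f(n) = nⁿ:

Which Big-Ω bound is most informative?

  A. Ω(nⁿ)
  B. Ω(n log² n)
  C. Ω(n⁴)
A

f(n) = nⁿ is Ω(nⁿ).
All listed options are valid Big-Ω bounds (lower bounds),
but Ω(nⁿ) is the tightest (largest valid bound).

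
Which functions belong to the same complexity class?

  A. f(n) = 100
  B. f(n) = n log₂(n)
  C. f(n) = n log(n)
B and C

Examining each function:
  A. 100 is O(1)
  B. n log₂(n) is O(n log n)
  C. n log(n) is O(n log n)

Functions B and C both have the same complexity class.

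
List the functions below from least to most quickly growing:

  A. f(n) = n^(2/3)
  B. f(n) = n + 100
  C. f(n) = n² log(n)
A < B < C

Comparing growth rates:
A = n^(2/3) is O(n^(2/3))
B = n + 100 is O(n)
C = n² log(n) is O(n² log n)

Therefore, the order from slowest to fastest is: A < B < C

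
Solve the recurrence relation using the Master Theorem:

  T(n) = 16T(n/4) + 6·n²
Θ(n² log n)

Master Theorem: a = 16, b = 4, f(n) = 6·n².
Compute the critical exponent d = log₄(16) = 2.
Compare f(n) = Θ(n²) against n^d:
  k = 2 = d, so f(n) = Θ(n^d) — Case 2.
  Work is balanced across levels: T(n) = Θ(n^d log n) = Θ(n² log n).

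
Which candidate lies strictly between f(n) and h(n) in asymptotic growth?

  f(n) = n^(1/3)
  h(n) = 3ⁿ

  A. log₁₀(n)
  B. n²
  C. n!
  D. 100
B

We need g(n) with n^(1/3) = o(g(n)) and g(n) = o(3ⁿ), i.e. O(n^(1/3)) ≺ g ≺ O(3ⁿ).
Check each option:
  A. log₁₀(n) — O(log n) does not grow strictly faster than f(n)
  B. n² — O(n²) is strictly between O(n^(1/3)) and O(3ⁿ) ✓
  C. n! — O(n!) does not grow strictly slower than h(n)
  D. 100 — O(1) does not grow strictly faster than f(n)

Only option B (n²) lies strictly between.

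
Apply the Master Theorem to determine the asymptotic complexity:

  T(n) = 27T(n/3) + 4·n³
Θ(n³ log n)

Master Theorem: a = 27, b = 3, f(n) = 4·n³.
Compute the critical exponent d = log₃(27) = 3.
Compare f(n) = Θ(n³) against n^d:
  k = 3 = d, so f(n) = Θ(n^d) — Case 2.
  Work is balanced across levels: T(n) = Θ(n^d log n) = Θ(n³ log n).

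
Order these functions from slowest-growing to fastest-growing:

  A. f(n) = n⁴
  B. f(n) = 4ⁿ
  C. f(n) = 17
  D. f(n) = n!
C < A < B < D

Comparing growth rates:
C = 17 is O(1)
A = n⁴ is O(n⁴)
B = 4ⁿ is O(4ⁿ)
D = n! is O(n!)

Therefore, the order from slowest to fastest is: C < A < B < D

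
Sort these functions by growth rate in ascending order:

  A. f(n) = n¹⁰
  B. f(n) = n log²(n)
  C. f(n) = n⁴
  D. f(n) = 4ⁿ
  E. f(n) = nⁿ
B < C < A < D < E

Comparing growth rates:
B = n log²(n) is O(n log² n)
C = n⁴ is O(n⁴)
A = n¹⁰ is O(n¹⁰)
D = 4ⁿ is O(4ⁿ)
E = nⁿ is O(nⁿ)

Therefore, the order from slowest to fastest is: B < C < A < D < E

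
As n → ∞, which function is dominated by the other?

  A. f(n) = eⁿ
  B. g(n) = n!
A

f(n) = eⁿ is O(eⁿ), while g(n) = n! is O(n!).
Since O(eⁿ) grows slower than O(n!), f(n) is dominated.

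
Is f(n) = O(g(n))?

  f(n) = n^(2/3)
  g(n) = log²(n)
False

f(n) = n^(2/3) is O(n^(2/3)), and g(n) = log²(n) is O(log² n).
Since O(n^(2/3)) grows faster than O(log² n), f(n) = O(g(n)) is false.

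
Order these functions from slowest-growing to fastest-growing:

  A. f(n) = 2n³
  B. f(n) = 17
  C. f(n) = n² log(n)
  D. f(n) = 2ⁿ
B < C < A < D

Comparing growth rates:
B = 17 is O(1)
C = n² log(n) is O(n² log n)
A = 2n³ is O(n³)
D = 2ⁿ is O(2ⁿ)

Therefore, the order from slowest to fastest is: B < C < A < D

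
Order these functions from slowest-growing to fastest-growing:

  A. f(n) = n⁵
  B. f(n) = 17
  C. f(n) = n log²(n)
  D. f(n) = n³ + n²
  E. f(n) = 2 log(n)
B < E < C < D < A

Comparing growth rates:
B = 17 is O(1)
E = 2 log(n) is O(log n)
C = n log²(n) is O(n log² n)
D = n³ + n² is O(n³)
A = n⁵ is O(n⁵)

Therefore, the order from slowest to fastest is: B < E < C < D < A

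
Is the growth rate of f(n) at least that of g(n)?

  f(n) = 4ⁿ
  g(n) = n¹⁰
True

f(n) = 4ⁿ is O(4ⁿ), and g(n) = n¹⁰ is O(n¹⁰).
Since O(4ⁿ) grows at least as fast as O(n¹⁰), f(n) = Ω(g(n)) is true.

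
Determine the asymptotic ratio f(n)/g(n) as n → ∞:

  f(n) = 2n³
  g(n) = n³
2

Since 2n³ and n³ have the same growth rate (O(n³)),
the ratio converges to a constant: 2.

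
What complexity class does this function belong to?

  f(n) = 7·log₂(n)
O(log n)

The dominant term in 7·log₂(n) is 7·log₂(n), which is Θ(log n).
Constants are absorbed, so the tightest bound is O(log n).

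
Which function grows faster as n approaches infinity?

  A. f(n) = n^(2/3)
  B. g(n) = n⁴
B

f(n) = n^(2/3) is O(n^(2/3)), while g(n) = n⁴ is O(n⁴).
Since O(n⁴) grows faster than O(n^(2/3)), g(n) dominates.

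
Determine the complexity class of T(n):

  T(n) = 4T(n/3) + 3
Θ(n^log₃(4))

Master Theorem: a = 4, b = 3, f(n) = 3.
Compute the critical exponent d = log₃(4) = 1.262.
Compare f(n) = Θ(1) against n^d:
  k = 0 < d = 1.262, so f(n) = O(n^(d-ε)) — Case 1.
  The recursion cost dominates: T(n) = Θ(n^d) = Θ(n^log₃(4)).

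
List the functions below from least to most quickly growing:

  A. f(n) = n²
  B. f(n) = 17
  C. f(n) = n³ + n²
B < A < C

Comparing growth rates:
B = 17 is O(1)
A = n² is O(n²)
C = n³ + n² is O(n³)

Therefore, the order from slowest to fastest is: B < A < C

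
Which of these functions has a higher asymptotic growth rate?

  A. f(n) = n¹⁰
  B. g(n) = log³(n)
A

f(n) = n¹⁰ is O(n¹⁰), while g(n) = log³(n) is O(log³ n).
Since O(n¹⁰) grows faster than O(log³ n), f(n) dominates.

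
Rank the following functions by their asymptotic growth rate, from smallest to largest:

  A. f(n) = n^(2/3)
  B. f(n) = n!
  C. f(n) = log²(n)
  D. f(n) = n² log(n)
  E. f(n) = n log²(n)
C < A < E < D < B

Comparing growth rates:
C = log²(n) is O(log² n)
A = n^(2/3) is O(n^(2/3))
E = n log²(n) is O(n log² n)
D = n² log(n) is O(n² log n)
B = n! is O(n!)

Therefore, the order from slowest to fastest is: C < A < E < D < B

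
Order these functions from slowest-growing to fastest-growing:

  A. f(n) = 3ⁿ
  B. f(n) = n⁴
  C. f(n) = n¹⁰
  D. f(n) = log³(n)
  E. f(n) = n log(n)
D < E < B < C < A

Comparing growth rates:
D = log³(n) is O(log³ n)
E = n log(n) is O(n log n)
B = n⁴ is O(n⁴)
C = n¹⁰ is O(n¹⁰)
A = 3ⁿ is O(3ⁿ)

Therefore, the order from slowest to fastest is: D < E < B < C < A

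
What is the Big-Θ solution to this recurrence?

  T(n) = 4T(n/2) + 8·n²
Θ(n² log n)

Master Theorem: a = 4, b = 2, f(n) = 8·n².
Compute the critical exponent d = log₂(4) = 2.
Compare f(n) = Θ(n²) against n^d:
  k = 2 = d, so f(n) = Θ(n^d) — Case 2.
  Work is balanced across levels: T(n) = Θ(n^d log n) = Θ(n² log n).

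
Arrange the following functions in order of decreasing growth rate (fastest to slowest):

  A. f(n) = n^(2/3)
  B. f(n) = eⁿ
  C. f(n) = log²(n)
B > A > C

Comparing growth rates:
B = eⁿ is O(eⁿ)
A = n^(2/3) is O(n^(2/3))
C = log²(n) is O(log² n)

Therefore, the order from fastest to slowest is: B > A > C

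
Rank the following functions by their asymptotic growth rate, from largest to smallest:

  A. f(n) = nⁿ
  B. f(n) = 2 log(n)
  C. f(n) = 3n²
A > C > B

Comparing growth rates:
A = nⁿ is O(nⁿ)
C = 3n² is O(n²)
B = 2 log(n) is O(log n)

Therefore, the order from fastest to slowest is: A > C > B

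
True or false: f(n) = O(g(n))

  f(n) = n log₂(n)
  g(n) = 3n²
True

f(n) = n log₂(n) is O(n log n), and g(n) = 3n² is O(n²).
Since O(n log n) ⊆ O(n²) (f grows no faster than g), f(n) = O(g(n)) is true.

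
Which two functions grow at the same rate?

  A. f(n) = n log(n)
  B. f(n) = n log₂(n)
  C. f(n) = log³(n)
A and B

Examining each function:
  A. n log(n) is O(n log n)
  B. n log₂(n) is O(n log n)
  C. log³(n) is O(log³ n)

Functions A and B both have the same complexity class.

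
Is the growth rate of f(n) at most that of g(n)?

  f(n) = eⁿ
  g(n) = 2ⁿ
False

f(n) = eⁿ is O(eⁿ), and g(n) = 2ⁿ is O(2ⁿ).
Since O(eⁿ) grows faster than O(2ⁿ), f(n) = O(g(n)) is false.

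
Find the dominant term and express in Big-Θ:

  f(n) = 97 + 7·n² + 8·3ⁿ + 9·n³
Θ(3ⁿ)

Order the terms by growth rate: 97 ≺ 7·n² ≺ 9·n³ ≺ 8·3ⁿ.
The fastest-growing term 8·3ⁿ dominates as n → ∞; dropping its constant factor gives Θ(3ⁿ).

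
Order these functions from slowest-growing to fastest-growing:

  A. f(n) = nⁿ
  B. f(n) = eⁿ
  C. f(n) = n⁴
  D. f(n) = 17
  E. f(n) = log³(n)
D < E < C < B < A

Comparing growth rates:
D = 17 is O(1)
E = log³(n) is O(log³ n)
C = n⁴ is O(n⁴)
B = eⁿ is O(eⁿ)
A = nⁿ is O(nⁿ)

Therefore, the order from slowest to fastest is: D < E < C < B < A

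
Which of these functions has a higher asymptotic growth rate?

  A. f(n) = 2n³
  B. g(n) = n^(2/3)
A

f(n) = 2n³ is O(n³), while g(n) = n^(2/3) is O(n^(2/3)).
Since O(n³) grows faster than O(n^(2/3)), f(n) dominates.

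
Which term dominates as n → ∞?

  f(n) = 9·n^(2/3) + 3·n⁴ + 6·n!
6·n!

Looking at each term:
  - 9·n^(2/3) is O(n^(2/3))
  - 3·n⁴ is O(n⁴)
  - 6·n! is O(n!)

The term 6·n! (O(n!)) grows fastest and dominates all others.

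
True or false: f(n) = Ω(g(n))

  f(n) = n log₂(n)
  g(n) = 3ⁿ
False

f(n) = n log₂(n) is O(n log n), and g(n) = 3ⁿ is O(3ⁿ).
Since O(n log n) grows slower than O(3ⁿ), f(n) = Ω(g(n)) is false.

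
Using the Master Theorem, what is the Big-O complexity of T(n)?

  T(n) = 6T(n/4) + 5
Θ(n^log₄(6))

Master Theorem: a = 6, b = 4, f(n) = 5.
Compute the critical exponent d = log₄(6) = 1.292.
Compare f(n) = Θ(1) against n^d:
  k = 0 < d = 1.292, so f(n) = O(n^(d-ε)) — Case 1.
  The recursion cost dominates: T(n) = Θ(n^d) = Θ(n^log₄(6)).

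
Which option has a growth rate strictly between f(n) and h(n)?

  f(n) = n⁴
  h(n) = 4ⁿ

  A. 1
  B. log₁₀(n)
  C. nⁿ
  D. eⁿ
D

We need g(n) with n⁴ = o(g(n)) and g(n) = o(4ⁿ), i.e. O(n⁴) ≺ g ≺ O(4ⁿ).
Check each option:
  A. 1 — O(1) does not grow strictly faster than f(n)
  B. log₁₀(n) — O(log n) does not grow strictly faster than f(n)
  C. nⁿ — O(nⁿ) does not grow strictly slower than h(n)
  D. eⁿ — O(eⁿ) is strictly between O(n⁴) and O(4ⁿ) ✓

Only option D (eⁿ) lies strictly between.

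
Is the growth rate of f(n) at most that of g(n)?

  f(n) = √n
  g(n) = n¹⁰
True

f(n) = √n is O(√n), and g(n) = n¹⁰ is O(n¹⁰).
Since O(√n) ⊆ O(n¹⁰) (f grows no faster than g), f(n) = O(g(n)) is true.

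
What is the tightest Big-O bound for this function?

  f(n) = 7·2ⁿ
O(2ⁿ)

The dominant term in 7·2ⁿ is 7·2ⁿ, which is Θ(2ⁿ).
Constants are absorbed, so the tightest bound is O(2ⁿ).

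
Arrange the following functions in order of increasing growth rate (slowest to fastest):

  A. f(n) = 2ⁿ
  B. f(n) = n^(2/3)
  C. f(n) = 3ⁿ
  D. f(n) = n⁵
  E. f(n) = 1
E < B < D < A < C

Comparing growth rates:
E = 1 is O(1)
B = n^(2/3) is O(n^(2/3))
D = n⁵ is O(n⁵)
A = 2ⁿ is O(2ⁿ)
C = 3ⁿ is O(3ⁿ)

Therefore, the order from slowest to fastest is: E < B < D < A < C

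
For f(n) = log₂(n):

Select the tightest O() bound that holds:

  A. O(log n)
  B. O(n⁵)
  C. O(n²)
A

f(n) = log₂(n) is O(log n).
All listed options are valid Big-O bounds (upper bounds),
but O(log n) is the tightest (smallest valid bound).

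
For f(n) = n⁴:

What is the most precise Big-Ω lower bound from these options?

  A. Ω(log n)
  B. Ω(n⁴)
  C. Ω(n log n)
B

f(n) = n⁴ is Ω(n⁴).
All listed options are valid Big-Ω bounds (lower bounds),
but Ω(n⁴) is the tightest (largest valid bound).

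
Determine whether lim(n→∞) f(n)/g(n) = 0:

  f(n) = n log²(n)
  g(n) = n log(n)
False

f(n) = n log²(n) is O(n log² n), and g(n) = n log(n) is O(n log n).
Since O(n log² n) grows faster than or equal to O(n log n), f(n) = o(g(n)) is false.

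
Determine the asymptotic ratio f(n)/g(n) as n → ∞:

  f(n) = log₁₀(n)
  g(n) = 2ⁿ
0

Since log₁₀(n) (O(log n)) grows slower than 2ⁿ (O(2ⁿ)),
the ratio f(n)/g(n) → 0 as n → ∞.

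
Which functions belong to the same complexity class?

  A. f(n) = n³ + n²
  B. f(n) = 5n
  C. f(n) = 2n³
A and C

Examining each function:
  A. n³ + n² is O(n³)
  B. 5n is O(n)
  C. 2n³ is O(n³)

Functions A and C both have the same complexity class.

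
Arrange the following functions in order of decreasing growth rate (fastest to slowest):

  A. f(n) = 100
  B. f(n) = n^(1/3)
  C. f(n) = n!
C > B > A

Comparing growth rates:
C = n! is O(n!)
B = n^(1/3) is O(n^(1/3))
A = 100 is O(1)

Therefore, the order from fastest to slowest is: C > B > A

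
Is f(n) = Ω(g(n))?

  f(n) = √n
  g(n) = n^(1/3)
True

f(n) = √n is O(√n), and g(n) = n^(1/3) is O(n^(1/3)).
Since O(√n) grows at least as fast as O(n^(1/3)), f(n) = Ω(g(n)) is true.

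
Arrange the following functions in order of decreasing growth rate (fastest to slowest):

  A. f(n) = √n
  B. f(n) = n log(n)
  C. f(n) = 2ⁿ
C > B > A

Comparing growth rates:
C = 2ⁿ is O(2ⁿ)
B = n log(n) is O(n log n)
A = √n is O(√n)

Therefore, the order from fastest to slowest is: C > B > A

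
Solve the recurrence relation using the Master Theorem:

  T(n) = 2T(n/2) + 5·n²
Θ(n²)

Master Theorem: a = 2, b = 2, f(n) = 5·n².
Compute the critical exponent d = log₂(2) = 1.
Compare f(n) = Θ(n²) against n^d:
  k = 2 > d = 1, so f(n) = Ω(n^(d+ε)) — Case 3.
  Regularity: a·(n/b)^2/n^2 = a/b^2 = 2/4 < 1 ✓.
  The top-level work dominates: T(n) = Θ(f(n)) = Θ(n²).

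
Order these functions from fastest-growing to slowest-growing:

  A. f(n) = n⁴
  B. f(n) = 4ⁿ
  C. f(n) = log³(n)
B > A > C

Comparing growth rates:
B = 4ⁿ is O(4ⁿ)
A = n⁴ is O(n⁴)
C = log³(n) is O(log³ n)

Therefore, the order from fastest to slowest is: B > A > C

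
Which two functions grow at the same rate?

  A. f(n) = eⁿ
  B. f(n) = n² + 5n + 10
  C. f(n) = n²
B and C

Examining each function:
  A. eⁿ is O(eⁿ)
  B. n² + 5n + 10 is O(n²)
  C. n² is O(n²)

Functions B and C both have the same complexity class.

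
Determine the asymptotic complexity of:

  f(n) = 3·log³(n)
O(log³ n)

The dominant term in 3·log³(n) is 3·log³(n), which is Θ(log³ n).
Constants are absorbed, so the tightest bound is O(log³ n).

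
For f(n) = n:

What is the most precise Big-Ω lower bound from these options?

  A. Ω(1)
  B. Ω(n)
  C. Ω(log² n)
B

f(n) = n is Ω(n).
All listed options are valid Big-Ω bounds (lower bounds),
but Ω(n) is the tightest (largest valid bound).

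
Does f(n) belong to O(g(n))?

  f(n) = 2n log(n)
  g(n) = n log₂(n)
True

f(n) = 2n log(n) and g(n) = n log₂(n) are both O(n log n).
Big-O permits equal growth rates (f ≤ c·g for some c), so f(n) = O(g(n)) is true.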